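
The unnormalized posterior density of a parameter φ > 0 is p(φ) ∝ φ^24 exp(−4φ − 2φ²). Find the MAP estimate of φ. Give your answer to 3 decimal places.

ℓ'(φ) = 24/φ − 4 − 4φ. Setting this to zero and multiplying by φ: 4φ² + 4φ − 24 = 0.
φ = (−4 + √(4² + 4·4·24)) / (2·4) = (−4 + √400) / 8 = (−4 + 20)/8 = 2.
ℓ''(φ) = −24/φ² − 4 < 0, confirming a maximum.

φ̂_MAP = 2.000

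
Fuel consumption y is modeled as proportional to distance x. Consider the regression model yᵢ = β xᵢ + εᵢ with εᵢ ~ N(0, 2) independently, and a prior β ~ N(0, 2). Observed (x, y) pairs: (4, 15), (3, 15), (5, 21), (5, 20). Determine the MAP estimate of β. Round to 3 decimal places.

β̂_MAP = 4.079

log p(β | y) = −Σ(yᵢ − βxᵢ)²/(2·2) − β²/(2·2) + const.
Setting the derivative to zero: Σxᵢ(yᵢ − βxᵢ)/2 − β/2 = 0, so β = Σxᵢyᵢ / (Σxᵢ² + σ²/τ²).
Σxᵢyᵢ = 4·15 + 3·15 + 5·21 + 5·20 = 310; Σxᵢ² = 75; σ²/τ² = 1.
β̂_MAP = 310 / (75 + 1) = 310/76 ≈ 4.079.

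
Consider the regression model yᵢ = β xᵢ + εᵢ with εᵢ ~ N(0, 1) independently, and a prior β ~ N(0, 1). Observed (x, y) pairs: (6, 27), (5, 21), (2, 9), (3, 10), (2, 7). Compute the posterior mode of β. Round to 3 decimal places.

log p(β | y) = −Σ(yᵢ − βxᵢ)²/(2·1) − β²/(2·1) + const.
Setting the derivative to zero: Σxᵢ(yᵢ − βxᵢ)/1 − β/1 = 0, so β = Σxᵢyᵢ / (Σxᵢ² + σ²/τ²).
Σxᵢyᵢ = 6·27 + 5·21 + 2·9 + 3·10 + 2·7 = 329; Σxᵢ² = 78; σ²/τ² = 1.
β̂_MAP = 329 / (78 + 1) = 329/79 ≈ 4.165.

β̂_MAP = 4.165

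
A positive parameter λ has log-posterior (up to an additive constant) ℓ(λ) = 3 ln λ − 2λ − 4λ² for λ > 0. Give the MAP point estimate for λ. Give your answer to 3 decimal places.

λ̂_MAP = 0.500

ℓ'(λ) = 3/λ − 2 − 8λ. Setting this to zero and multiplying by λ: 8λ² + 2λ − 3 = 0.
λ = (−2 + √(2² + 4·8·3)) / (2·8) = (−2 + √100) / 16 = (−2 + 10)/16 = 1/2.
ℓ''(λ) = −3/λ² − 8 < 0, confirming a maximum.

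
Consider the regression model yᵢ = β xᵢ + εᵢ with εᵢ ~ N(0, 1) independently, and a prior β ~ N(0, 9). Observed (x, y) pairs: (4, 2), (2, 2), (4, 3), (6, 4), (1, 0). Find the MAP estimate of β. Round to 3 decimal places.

β̂_MAP = 0.657

log p(β | y) = −Σ(yᵢ − βxᵢ)²/(2·1) − β²/(2·9) + const.
Setting the derivative to zero: Σxᵢ(yᵢ − βxᵢ)/1 − β/9 = 0, so β = Σxᵢyᵢ / (Σxᵢ² + σ²/τ²).
Σxᵢyᵢ = 4·2 + 2·2 + 4·3 + 6·4 + 1·0 = 48; Σxᵢ² = 73; σ²/τ² = 1/9.
β̂_MAP = 48 / (73 + 1/9) = 48/(658/9) = 216/329 ≈ 0.657.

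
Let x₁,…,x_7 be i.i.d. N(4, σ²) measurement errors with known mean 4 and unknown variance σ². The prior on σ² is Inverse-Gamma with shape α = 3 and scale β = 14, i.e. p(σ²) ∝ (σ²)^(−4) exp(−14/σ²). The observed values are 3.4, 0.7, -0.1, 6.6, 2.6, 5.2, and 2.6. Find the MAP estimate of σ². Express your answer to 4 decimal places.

Sum of squared deviations about the known mean: SS = (3.4−4)² + (0.7−4)² + (-0.1−4)² + (6.6−4)² + (2.6−4)² + (5.2−4)² + (2.6−4)² = 40.18.
The Normal likelihood contributes (σ²)^(−n/2) exp(−SS/(2σ²)), so the posterior is Inverse-Gamma(α + n/2, β + SS/2) = Inverse-Gamma(6.5, 34.09).
The mode of Inverse-Gamma(a, b) is b/(a+1) = 34.09/7.5 ≈ 4.5453.

σ̂²_MAP = 4.5453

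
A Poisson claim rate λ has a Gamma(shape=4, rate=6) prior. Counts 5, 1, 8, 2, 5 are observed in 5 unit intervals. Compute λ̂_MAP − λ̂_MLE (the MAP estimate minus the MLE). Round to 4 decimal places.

Σxᵢ = 21. Posterior is Gamma(25, 11); MAP = (25−1)/11 = 24/11 ≈ 2.18182.
MLE = x̄ = 21/5 ≈ 4.20000.
Difference = 24/11 − 21/5 = -111/55 ≈ -2.0182.

MAP − MLE = -2.0182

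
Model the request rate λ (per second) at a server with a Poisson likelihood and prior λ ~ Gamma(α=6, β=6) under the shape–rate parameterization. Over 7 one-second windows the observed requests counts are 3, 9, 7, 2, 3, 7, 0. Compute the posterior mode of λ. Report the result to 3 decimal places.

λ̂_MAP = 2.769

Σxᵢ = 3+9+7+2+3+7+0 = 31, with n = 7.
Posterior ∝ λ^5e^(−6λ) · λ^31e^(−7λ) = λ^36e^(−13λ), i.e. Gamma(shape=37, rate=13).
The mode of a Gamma(a, b) with a ≥ 1 (shape–rate) is (a−1)/b = 36/13 ≈ 2.769.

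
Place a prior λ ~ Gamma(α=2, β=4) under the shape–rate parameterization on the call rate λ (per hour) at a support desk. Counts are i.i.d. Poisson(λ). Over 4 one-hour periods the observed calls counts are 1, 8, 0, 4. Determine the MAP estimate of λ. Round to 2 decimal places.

Σxᵢ = 1+8+0+4 = 13, with n = 4.
Posterior ∝ λe^(−4λ) · λ^13e^(−4λ) = λ^14e^(−8λ), i.e. Gamma(shape=15, rate=8).
The mode of a Gamma(a, b) with a ≥ 1 (shape–rate) is (a−1)/b = 14/8 ≈ 1.75.

λ̂_MAP = 1.75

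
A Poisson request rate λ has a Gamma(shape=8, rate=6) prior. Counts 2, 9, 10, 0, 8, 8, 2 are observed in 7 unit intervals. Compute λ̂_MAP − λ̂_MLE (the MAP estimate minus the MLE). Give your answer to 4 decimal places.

Σxᵢ = 39. Posterior is Gamma(47, 13); MAP = (47−1)/13 = 46/13 ≈ 3.53846.
MLE = x̄ = 39/7 ≈ 5.57143.
Difference = 46/13 − 39/7 = -185/91 ≈ -2.0330.

MAP − MLE = -2.0330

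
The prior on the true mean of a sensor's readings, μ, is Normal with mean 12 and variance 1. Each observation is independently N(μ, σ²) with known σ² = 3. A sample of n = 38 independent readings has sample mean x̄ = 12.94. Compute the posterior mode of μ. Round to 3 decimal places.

n = 38, x̄ = 12.94.
For a Normal prior and Normal likelihood with known variance, the posterior is Normal; its mode equals its mean, the precision-weighted average.
Prior precision 1/σ₀² = 1/1 = 1; data precision n/σ² = 38/3.
μ̂ = (1·12 + (38/3)·12.94) / (1 + 38/3) = (13193/75)/(41/3) = 13193/1025 ≈ 12.871.

μ̂_MAP = 12.871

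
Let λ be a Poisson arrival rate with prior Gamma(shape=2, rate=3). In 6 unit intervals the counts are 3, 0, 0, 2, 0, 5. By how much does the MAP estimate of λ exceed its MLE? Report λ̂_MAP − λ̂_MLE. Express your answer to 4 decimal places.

MAP − MLE = -0.4444

Σxᵢ = 10. Posterior is Gamma(12, 9); MAP = (12−1)/9 = 11/9 ≈ 1.22222.
MLE = x̄ = 10/6 ≈ 1.66667.
Difference = 11/9 − 10/6 = -4/9 ≈ -0.4444.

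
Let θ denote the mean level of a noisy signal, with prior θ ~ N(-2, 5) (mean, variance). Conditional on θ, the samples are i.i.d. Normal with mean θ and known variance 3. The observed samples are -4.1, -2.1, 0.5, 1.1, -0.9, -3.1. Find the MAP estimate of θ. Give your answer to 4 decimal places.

n = 6; x̄ = ((-4.1) + (-2.1) + 0.5 + 1.1 + (-0.9) + (-3.1))/6 = -8.6/6 = -43/30 ≈ -1.4333.
For a Normal prior and Normal likelihood with known variance, the posterior is Normal; its mode equals its mean, the precision-weighted average.
Prior precision 1/σ₀² = 1/5 = 0.2; data precision n/σ² = 6/3 = 2.
θ̂ = (0.2·(-2) + 2·(-43/30)) / (0.2 + 2) = (-49/15)/2.2 = -49/33 ≈ -1.4848.

θ̂_MAP = -1.4848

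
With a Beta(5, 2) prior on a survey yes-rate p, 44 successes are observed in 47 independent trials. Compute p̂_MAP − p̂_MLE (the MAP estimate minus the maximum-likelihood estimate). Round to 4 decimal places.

MAP − MLE = -0.0131

Posterior is Beta(49, 5); MAP = (49−1)/(54−2) = 48/52 ≈ 0.92308.
MLE ignores the prior: p̂_MLE = k/n = 44/47 ≈ 0.93617.
Difference = 48/52 − 44/47 = -8/611 ≈ -0.0131.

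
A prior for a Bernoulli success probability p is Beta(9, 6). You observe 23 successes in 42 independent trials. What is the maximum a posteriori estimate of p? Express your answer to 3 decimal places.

p̂_MAP = 0.564

Prior: Beta(9, 6).
Data: 23 successes in 42 trials. The binomial likelihood contributes p^23(1−p)^19, so the posterior is Beta(9+23, 6+19) = Beta(32, 25).
For Beta(a, b) with a, b > 1 the mode is (a−1)/(a+b−2) = 31/55 ≈ 0.564.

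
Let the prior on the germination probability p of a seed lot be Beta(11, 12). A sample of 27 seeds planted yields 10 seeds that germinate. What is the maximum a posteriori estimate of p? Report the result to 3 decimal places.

p̂_MAP = 0.417

Prior: Beta(11, 12).
Data: 10 successes in 27 trials. The binomial likelihood contributes p^10(1−p)^17, so the posterior is Beta(11+10, 12+17) = Beta(21, 29).
For Beta(a, b) with a, b > 1 the mode is (a−1)/(a+b−2) = 20/48 ≈ 0.417.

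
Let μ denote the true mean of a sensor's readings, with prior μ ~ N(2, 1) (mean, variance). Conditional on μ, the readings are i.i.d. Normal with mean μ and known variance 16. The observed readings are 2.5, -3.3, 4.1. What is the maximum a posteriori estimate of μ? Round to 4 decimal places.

μ̂_MAP = 1.8579

n = 3; x̄ = (2.5 + (-3.3) + 4.1)/3 = 3.3/3 = 1.1.
For a Normal prior and Normal likelihood with known variance, the posterior is Normal; its mode equals its mean, the precision-weighted average.
Prior precision 1/σ₀² = 1/1 = 1; data precision n/σ² = 3/16 = 0.1875.
μ̂ = (1·2 + 0.1875·1.1) / (1 + 0.1875) = 2.20625/1.1875 = 353/190 ≈ 1.8579.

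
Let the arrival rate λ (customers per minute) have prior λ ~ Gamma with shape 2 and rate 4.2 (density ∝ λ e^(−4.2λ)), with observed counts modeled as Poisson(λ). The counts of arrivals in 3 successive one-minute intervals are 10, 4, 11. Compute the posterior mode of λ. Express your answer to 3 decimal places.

Σxᵢ = 10+4+11 = 25, with n = 3.
Posterior ∝ λe^(−4.2λ) · λ^25e^(−3λ) = λ^26e^(−7.2λ), i.e. Gamma(shape=27, rate=7.2).
The mode of a Gamma(a, b) with a ≥ 1 (shape–rate) is (a−1)/b = 26/7.2 ≈ 3.611.

λ̂_MAP = 3.611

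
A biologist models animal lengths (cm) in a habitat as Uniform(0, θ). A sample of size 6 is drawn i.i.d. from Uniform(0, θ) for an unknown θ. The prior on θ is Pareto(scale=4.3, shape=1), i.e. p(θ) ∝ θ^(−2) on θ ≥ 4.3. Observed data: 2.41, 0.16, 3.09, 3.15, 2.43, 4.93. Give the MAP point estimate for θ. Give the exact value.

The Uniform(0, θ) likelihood is θ^(−n) for θ ≥ max(xᵢ), zero otherwise. Here max(xᵢ) = 4.93.
Posterior ∝ θ^(−2) · θ^(−6) = θ^(−8) on θ ≥ max(4.3, 4.93) = 4.93.
This density is strictly decreasing in θ, so the posterior mode lies at the lower boundary of the support.

θ̂_MAP = 4.93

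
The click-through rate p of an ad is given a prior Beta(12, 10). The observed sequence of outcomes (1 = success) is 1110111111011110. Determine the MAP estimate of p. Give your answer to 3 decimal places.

Prior: Beta(12, 10).
Data: 13 successes in 16 trials (from the sequence). The binomial likelihood contributes p^13(1−p)^3, so the posterior is Beta(12+13, 10+3) = Beta(25, 13).
For Beta(a, b) with a, b > 1 the mode is (a−1)/(a+b−2) = 24/36 ≈ 0.667.

p̂_MAP = 0.667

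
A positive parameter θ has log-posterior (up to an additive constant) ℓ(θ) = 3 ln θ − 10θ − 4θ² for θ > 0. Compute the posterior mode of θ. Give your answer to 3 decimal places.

θ̂_MAP = 0.250

ℓ'(θ) = 3/θ − 10 − 8θ. Setting this to zero and multiplying by θ: 8θ² + 10θ − 3 = 0.
θ = (−10 + √(10² + 4·8·3)) / (2·8) = (−10 + √196) / 16 = (−10 + 14)/16 = 1/4.
ℓ''(θ) = −3/θ² − 8 < 0, confirming a maximum.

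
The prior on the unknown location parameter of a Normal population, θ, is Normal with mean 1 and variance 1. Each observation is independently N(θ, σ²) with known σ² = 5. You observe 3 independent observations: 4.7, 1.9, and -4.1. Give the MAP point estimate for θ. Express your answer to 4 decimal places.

θ̂_MAP = 0.9375

n = 3; x̄ = (4.7 + 1.9 + (-4.1))/3 = 2.5/3 = 5/6 ≈ 0.8333.
For a Normal prior and Normal likelihood with known variance, the posterior is Normal; its mode equals its mean, the precision-weighted average.
Prior precision 1/σ₀² = 1/1 = 1; data precision n/σ² = 3/5 = 0.6.
θ̂ = (1·1 + 0.6·(5/6)) / (1 + 0.6) = 1.5/1.6 = 0.9375.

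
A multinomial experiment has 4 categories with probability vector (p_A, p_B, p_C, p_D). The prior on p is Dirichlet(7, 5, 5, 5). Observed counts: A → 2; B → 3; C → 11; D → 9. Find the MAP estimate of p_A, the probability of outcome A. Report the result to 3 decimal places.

MAP estimate of p_A = 0.186

The posterior is Dirichlet(αᵢ + nᵢ) = Dirichlet(9, 8, 16, 14).
For a Dirichlet(a₁,…,a_K) with all aᵢ > 1, the mode has j-th component (aⱼ − 1)/(Σaᵢ − K).
Here Σaᵢ = 47 and K = 4, so p_A = (9 − 1)/(47 − 4) = 8/43 ≈ 0.186.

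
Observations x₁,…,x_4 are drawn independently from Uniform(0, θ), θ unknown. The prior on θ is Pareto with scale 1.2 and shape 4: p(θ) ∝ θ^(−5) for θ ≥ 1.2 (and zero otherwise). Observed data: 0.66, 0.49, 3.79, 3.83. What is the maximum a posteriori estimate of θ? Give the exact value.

θ̂_MAP = 3.83

The Uniform(0, θ) likelihood is θ^(−n) for θ ≥ max(xᵢ), zero otherwise. Here max(xᵢ) = 3.83.
Posterior ∝ θ^(−5) · θ^(−4) = θ^(−9) on θ ≥ max(1.2, 3.83) = 3.83.
This density is strictly decreasing in θ, so the posterior mode lies at the lower boundary of the support.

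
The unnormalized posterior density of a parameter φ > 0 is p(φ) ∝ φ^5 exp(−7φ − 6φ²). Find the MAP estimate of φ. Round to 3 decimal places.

ℓ'(φ) = 5/φ − 7 − 12φ. Setting this to zero and multiplying by φ: 12φ² + 7φ − 5 = 0.
φ = (−7 + √(7² + 4·12·5)) / (2·12) = (−7 + √289) / 24 = (−7 + 17)/24 = 5/12.
ℓ''(φ) = −5/φ² − 12 < 0, confirming a maximum.

φ̂_MAP = 0.417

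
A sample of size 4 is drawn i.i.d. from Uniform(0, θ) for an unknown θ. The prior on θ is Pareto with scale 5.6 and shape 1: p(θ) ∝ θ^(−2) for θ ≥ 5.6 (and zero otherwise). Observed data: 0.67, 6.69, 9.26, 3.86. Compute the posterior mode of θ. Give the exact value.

θ̂_MAP = 9.26

The Uniform(0, θ) likelihood is θ^(−n) for θ ≥ max(xᵢ), zero otherwise. Here max(xᵢ) = 9.26.
Posterior ∝ θ^(−2) · θ^(−4) = θ^(−6) on θ ≥ max(5.6, 9.26) = 9.26.
This density is strictly decreasing in θ, so the posterior mode lies at the lower boundary of the support.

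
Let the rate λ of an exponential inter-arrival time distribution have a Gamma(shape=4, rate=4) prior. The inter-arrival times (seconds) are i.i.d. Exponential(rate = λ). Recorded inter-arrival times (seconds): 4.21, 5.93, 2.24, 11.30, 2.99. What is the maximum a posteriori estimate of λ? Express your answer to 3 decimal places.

λ̂_MAP = 0.261

The Exponential(rate=λ) likelihood is ∝ λ^n e^(−λΣtᵢ). Here n = 5 and Σtᵢ = 4.21 + 5.93 + 2.24 + 11.30 + 2.99 = 26.67.
Posterior ∝ λ^3e^(−4λ) · λ^5e^(−26.67λ) = λ^8e^(−30.67λ), i.e. Gamma(9, 30.67).
Mode = (a−1)/b = 8/30.67 ≈ 0.261.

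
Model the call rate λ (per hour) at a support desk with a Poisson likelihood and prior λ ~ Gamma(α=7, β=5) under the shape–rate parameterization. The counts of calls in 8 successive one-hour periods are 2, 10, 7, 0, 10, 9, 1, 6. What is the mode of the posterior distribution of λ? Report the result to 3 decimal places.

Σxᵢ = 2+10+7+0+10+9+1+6 = 45, with n = 8.
Posterior ∝ λ^6e^(−5λ) · λ^45e^(−8λ) = λ^51e^(−13λ), i.e. Gamma(shape=52, rate=13).
The mode of a Gamma(a, b) with a ≥ 1 (shape–rate) is (a−1)/b = 51/13 ≈ 3.923.

λ̂_MAP = 3.923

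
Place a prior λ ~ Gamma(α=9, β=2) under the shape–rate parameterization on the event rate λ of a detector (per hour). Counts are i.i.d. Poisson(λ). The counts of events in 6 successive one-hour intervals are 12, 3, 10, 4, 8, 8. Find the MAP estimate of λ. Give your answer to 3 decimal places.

Σxᵢ = 12+3+10+4+8+8 = 45, with n = 6.
Posterior ∝ λ^8e^(−2λ) · λ^45e^(−6λ) = λ^53e^(−8λ), i.e. Gamma(shape=54, rate=8).
The mode of a Gamma(a, b) with a ≥ 1 (shape–rate) is (a−1)/b = 53/8 ≈ 6.625.

λ̂_MAP = 6.625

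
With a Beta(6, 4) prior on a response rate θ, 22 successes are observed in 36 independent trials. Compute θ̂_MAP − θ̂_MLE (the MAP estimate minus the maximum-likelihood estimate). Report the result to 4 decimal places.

Posterior is Beta(28, 18); MAP = (28−1)/(46−2) = 27/44 ≈ 0.61364.
MLE ignores the prior: θ̂_MLE = k/n = 22/36 ≈ 0.61111.
Difference = 27/44 − 22/36 = 1/396 ≈ 0.0025.

MAP − MLE = 0.0025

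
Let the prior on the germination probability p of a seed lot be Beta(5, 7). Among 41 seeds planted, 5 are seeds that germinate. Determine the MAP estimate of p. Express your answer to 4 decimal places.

Prior: Beta(5, 7).
Data: 5 successes in 41 trials. The binomial likelihood contributes p^5(1−p)^36, so the posterior is Beta(5+5, 7+36) = Beta(10, 43).
For Beta(a, b) with a, b > 1 the mode is (a−1)/(a+b−2) = 9/51 ≈ 0.1765.

p̂_MAP = 0.1765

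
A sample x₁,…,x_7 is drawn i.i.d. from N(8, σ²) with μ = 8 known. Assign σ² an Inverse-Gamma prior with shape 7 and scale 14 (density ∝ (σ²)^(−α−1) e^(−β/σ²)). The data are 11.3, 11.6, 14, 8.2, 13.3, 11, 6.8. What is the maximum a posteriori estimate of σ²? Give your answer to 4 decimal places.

Sum of squared deviations about the known mean: SS = (11.3−8)² + (11.6−8)² + (14−8)² + (8.2−8)² + (13.3−8)² + (11−8)² + (6.8−8)² = 98.42.
The Normal likelihood contributes (σ²)^(−n/2) exp(−SS/(2σ²)), so the posterior is Inverse-Gamma(α + n/2, β + SS/2) = Inverse-Gamma(10.5, 63.21).
The mode of Inverse-Gamma(a, b) is b/(a+1) = 63.21/11.5 ≈ 5.4965.

σ̂²_MAP = 5.4965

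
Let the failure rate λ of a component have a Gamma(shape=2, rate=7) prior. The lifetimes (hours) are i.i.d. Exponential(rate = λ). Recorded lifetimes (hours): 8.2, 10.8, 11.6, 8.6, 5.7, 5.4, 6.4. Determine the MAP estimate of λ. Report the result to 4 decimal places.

The Exponential(rate=λ) likelihood is ∝ λ^n e^(−λΣtᵢ). Here n = 7 and Σtᵢ = 8.2 + 10.8 + 11.6 + 8.6 + 5.7 + 5.4 + 6.4 = 56.7.
Posterior ∝ λe^(−7λ) · λ^7e^(−56.7λ) = λ^8e^(−63.7λ), i.e. Gamma(9, 63.7).
Mode = (a−1)/b = 8/63.7 ≈ 0.1256.

λ̂_MAP = 0.1256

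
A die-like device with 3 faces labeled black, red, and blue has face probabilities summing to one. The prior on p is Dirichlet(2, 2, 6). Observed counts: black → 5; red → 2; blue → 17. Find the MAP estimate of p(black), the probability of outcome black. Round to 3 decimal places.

MAP estimate of p(black) = 0.194

The posterior is Dirichlet(αᵢ + nᵢ) = Dirichlet(7, 4, 23).
For a Dirichlet(a₁,…,a_K) with all aᵢ > 1, the mode has j-th component (aⱼ − 1)/(Σaᵢ − K).
Here Σaᵢ = 34 and K = 3, so p(black) = (7 − 1)/(34 − 3) = 6/31 ≈ 0.194.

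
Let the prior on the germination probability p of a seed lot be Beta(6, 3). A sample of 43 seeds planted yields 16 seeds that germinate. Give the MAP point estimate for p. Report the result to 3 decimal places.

Prior: Beta(6, 3).
Data: 16 successes in 43 trials. The binomial likelihood contributes p^16(1−p)^27, so the posterior is Beta(6+16, 3+27) = Beta(22, 30).
For Beta(a, b) with a, b > 1 the mode is (a−1)/(a+b−2) = 21/50 ≈ 0.420.

p̂_MAP = 0.420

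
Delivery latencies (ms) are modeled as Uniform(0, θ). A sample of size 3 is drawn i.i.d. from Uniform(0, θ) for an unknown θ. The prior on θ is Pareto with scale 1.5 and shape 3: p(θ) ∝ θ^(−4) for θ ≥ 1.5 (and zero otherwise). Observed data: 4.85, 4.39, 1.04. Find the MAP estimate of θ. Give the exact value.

The Uniform(0, θ) likelihood is θ^(−n) for θ ≥ max(xᵢ), zero otherwise. Here max(xᵢ) = 4.85.
Posterior ∝ θ^(−4) · θ^(−3) = θ^(−7) on θ ≥ max(1.5, 4.85) = 4.85.
This density is strictly decreasing in θ, so the posterior mode lies at the lower boundary of the support.

θ̂_MAP = 4.85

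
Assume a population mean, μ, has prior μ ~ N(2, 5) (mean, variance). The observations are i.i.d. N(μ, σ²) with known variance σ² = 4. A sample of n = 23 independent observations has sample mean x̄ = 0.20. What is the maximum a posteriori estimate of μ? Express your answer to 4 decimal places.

μ̂_MAP = 0.2605

n = 23, x̄ = 0.20.
For a Normal prior and Normal likelihood with known variance, the posterior is Normal; its mode equals its mean, the precision-weighted average.
Prior precision 1/σ₀² = 1/5 = 0.2; data precision n/σ² = 23/4 = 5.75.
μ̂ = (0.2·2 + 5.75·0.2) / (0.2 + 5.75) = 1.55/5.95 = 31/119 ≈ 0.2605.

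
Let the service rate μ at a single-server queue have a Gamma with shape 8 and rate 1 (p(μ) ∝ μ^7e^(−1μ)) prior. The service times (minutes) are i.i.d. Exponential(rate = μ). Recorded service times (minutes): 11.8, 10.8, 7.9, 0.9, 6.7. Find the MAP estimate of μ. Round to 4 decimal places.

The Exponential(rate=μ) likelihood is ∝ μ^n e^(−μΣtᵢ). Here n = 5 and Σtᵢ = 11.8 + 10.8 + 7.9 + 0.9 + 6.7 = 38.1.
Posterior ∝ μ^7e^(−1μ) · μ^5e^(−38.1μ) = μ^12e^(−39.1μ), i.e. Gamma(13, 39.1).
Mode = (a−1)/b = 12/39.1 ≈ 0.3069.

μ̂_MAP = 0.3069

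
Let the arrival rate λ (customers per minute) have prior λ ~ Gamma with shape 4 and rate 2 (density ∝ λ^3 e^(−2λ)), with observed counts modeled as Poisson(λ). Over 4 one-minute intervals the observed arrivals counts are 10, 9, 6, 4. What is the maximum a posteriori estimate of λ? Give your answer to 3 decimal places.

Σxᵢ = 10+9+6+4 = 29, with n = 4.
Posterior ∝ λ^3e^(−2λ) · λ^29e^(−4λ) = λ^32e^(−6λ), i.e. Gamma(shape=33, rate=6).
The mode of a Gamma(a, b) with a ≥ 1 (shape–rate) is (a−1)/b = 32/6 ≈ 5.333.

λ̂_MAP = 5.333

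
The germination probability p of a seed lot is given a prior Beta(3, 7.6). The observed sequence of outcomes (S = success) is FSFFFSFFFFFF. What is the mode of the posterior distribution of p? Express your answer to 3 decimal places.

p̂_MAP = 0.194

Prior: Beta(3, 7.6).
Data: 2 successes in 12 trials (from the sequence). The binomial likelihood contributes p^2(1−p)^10, so the posterior is Beta(3+2, 7.6+10) = Beta(5, 17.6).
For Beta(a, b) with a, b > 1 the mode is (a−1)/(a+b−2) = 4/20.6 ≈ 0.194.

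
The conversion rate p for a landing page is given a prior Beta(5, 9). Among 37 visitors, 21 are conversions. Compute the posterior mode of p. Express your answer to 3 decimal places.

p̂_MAP = 0.510

Prior: Beta(5, 9).
Data: 21 successes in 37 trials. The binomial likelihood contributes p^21(1−p)^16, so the posterior is Beta(5+21, 9+16) = Beta(26, 25).
For Beta(a, b) with a, b > 1 the mode is (a−1)/(a+b−2) = 25/49 ≈ 0.510.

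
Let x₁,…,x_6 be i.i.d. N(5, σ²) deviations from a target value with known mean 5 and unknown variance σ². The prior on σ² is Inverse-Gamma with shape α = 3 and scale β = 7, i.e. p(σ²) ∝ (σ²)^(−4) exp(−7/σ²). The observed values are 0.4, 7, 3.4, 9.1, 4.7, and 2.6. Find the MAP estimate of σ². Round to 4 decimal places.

Sum of squared deviations about the known mean: SS = (0.4−5)² + (7−5)² + (3.4−5)² + (9.1−5)² + (4.7−5)² + (2.6−5)² = 50.38.
The Normal likelihood contributes (σ²)^(−n/2) exp(−SS/(2σ²)), so the posterior is Inverse-Gamma(α + n/2, β + SS/2) = Inverse-Gamma(6, 32.19).
The mode of Inverse-Gamma(a, b) is b/(a+1) = 32.19/7 ≈ 4.5986.

σ̂²_MAP = 4.5986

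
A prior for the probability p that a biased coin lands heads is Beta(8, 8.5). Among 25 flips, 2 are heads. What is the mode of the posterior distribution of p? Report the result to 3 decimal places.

p̂_MAP = 0.228

Prior: Beta(8, 8.5).
Data: 2 successes in 25 trials. The binomial likelihood contributes p^2(1−p)^23, so the posterior is Beta(8+2, 8.5+23) = Beta(10, 31.5).
For Beta(a, b) with a, b > 1 the mode is (a−1)/(a+b−2) = 9/39.5 ≈ 0.228.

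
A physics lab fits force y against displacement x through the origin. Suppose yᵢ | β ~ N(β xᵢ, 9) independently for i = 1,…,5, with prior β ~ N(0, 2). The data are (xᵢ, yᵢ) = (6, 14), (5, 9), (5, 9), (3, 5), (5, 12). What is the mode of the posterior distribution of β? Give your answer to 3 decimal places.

β̂_MAP = 2.000

log p(β | y) = −Σ(yᵢ − βxᵢ)²/(2·9) − β²/(2·2) + const.
Setting the derivative to zero: Σxᵢ(yᵢ − βxᵢ)/9 − β/2 = 0, so β = Σxᵢyᵢ / (Σxᵢ² + σ²/τ²).
Σxᵢyᵢ = 6·14 + 5·9 + 5·9 + 3·5 + 5·12 = 249; Σxᵢ² = 120; σ²/τ² = 4.5.
β̂_MAP = 249 / (120 + 4.5) = 249/124.5 ≈ 2.000.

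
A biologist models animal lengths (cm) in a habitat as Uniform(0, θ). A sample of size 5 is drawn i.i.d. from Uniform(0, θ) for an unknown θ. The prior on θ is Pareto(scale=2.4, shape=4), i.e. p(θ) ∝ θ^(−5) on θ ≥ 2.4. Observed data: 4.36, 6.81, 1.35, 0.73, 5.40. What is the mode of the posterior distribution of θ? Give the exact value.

The Uniform(0, θ) likelihood is θ^(−n) for θ ≥ max(xᵢ), zero otherwise. Here max(xᵢ) = 6.81.
Posterior ∝ θ^(−5) · θ^(−5) = θ^(−10) on θ ≥ max(2.4, 6.81) = 6.81.
This density is strictly decreasing in θ, so the posterior mode lies at the lower boundary of the support.

θ̂_MAP = 6.81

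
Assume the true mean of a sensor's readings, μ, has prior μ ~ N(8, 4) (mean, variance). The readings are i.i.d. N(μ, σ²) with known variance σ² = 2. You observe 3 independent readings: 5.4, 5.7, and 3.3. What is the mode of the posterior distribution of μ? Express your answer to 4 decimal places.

μ̂_MAP = 5.2571

n = 3; x̄ = (5.4 + 5.7 + 3.3)/3 = 14.4/3 = 4.8.
For a Normal prior and Normal likelihood with known variance, the posterior is Normal; its mode equals its mean, the precision-weighted average.
Prior precision 1/σ₀² = 1/4 = 0.25; data precision n/σ² = 3/2 = 1.5.
μ̂ = (0.25·8 + 1.5·4.8) / (0.25 + 1.5) = 9.2/1.75 = 184/35 ≈ 5.2571.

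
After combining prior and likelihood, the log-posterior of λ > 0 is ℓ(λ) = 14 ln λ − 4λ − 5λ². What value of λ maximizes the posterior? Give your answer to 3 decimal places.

ℓ'(λ) = 14/λ − 4 − 10λ. Setting this to zero and multiplying by λ: 10λ² + 4λ − 14 = 0.
λ = (−4 + √(4² + 4·10·14)) / (2·10) = (−4 + √576) / 20 = (−4 + 24)/20 = 1.
ℓ''(λ) = −14/λ² − 10 < 0, confirming a maximum.

λ̂_MAP = 1.000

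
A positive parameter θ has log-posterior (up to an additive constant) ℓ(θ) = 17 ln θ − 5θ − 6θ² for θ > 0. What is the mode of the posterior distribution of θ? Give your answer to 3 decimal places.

ℓ'(θ) = 17/θ − 5 − 12θ. Setting this to zero and multiplying by θ: 12θ² + 5θ − 17 = 0.
θ = (−5 + √(5² + 4·12·17)) / (2·12) = (−5 + √841) / 24 = (−5 + 29)/24 = 1.
ℓ''(θ) = −17/θ² − 12 < 0, confirming a maximum.

θ̂_MAP = 1.000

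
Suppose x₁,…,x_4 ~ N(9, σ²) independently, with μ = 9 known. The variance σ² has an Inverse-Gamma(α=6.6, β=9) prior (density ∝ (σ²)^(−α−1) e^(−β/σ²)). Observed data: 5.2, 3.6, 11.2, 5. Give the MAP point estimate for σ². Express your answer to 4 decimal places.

Sum of squared deviations about the known mean: SS = (5.2−9)² + (3.6−9)² + (11.2−9)² + (5−9)² = 64.44.
The Normal likelihood contributes (σ²)^(−n/2) exp(−SS/(2σ²)), so the posterior is Inverse-Gamma(α + n/2, β + SS/2) = Inverse-Gamma(8.6, 41.22).
The mode of Inverse-Gamma(a, b) is b/(a+1) = 41.22/9.6 ≈ 4.2938.

σ̂²_MAP = 4.2938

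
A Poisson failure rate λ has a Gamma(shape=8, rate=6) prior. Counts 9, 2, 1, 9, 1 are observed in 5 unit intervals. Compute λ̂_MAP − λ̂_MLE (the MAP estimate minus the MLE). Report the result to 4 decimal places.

MAP − MLE = -1.7636

Σxᵢ = 22. Posterior is Gamma(30, 11); MAP = (30−1)/11 = 29/11 ≈ 2.63636.
MLE = x̄ = 22/5 ≈ 4.40000.
Difference = 29/11 − 22/5 = -97/55 ≈ -1.7636.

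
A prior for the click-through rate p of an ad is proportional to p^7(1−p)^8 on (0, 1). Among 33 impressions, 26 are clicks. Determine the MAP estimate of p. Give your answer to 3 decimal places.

p̂_MAP = 0.688

The prior density ∝ p^7(1−p)^8 is the kernel of Beta(8, 9).
Data: 26 successes in 33 trials. The binomial likelihood contributes p^26(1−p)^7, so the posterior is Beta(8+26, 9+7) = Beta(34, 16).
For Beta(a, b) with a, b > 1 the mode is (a−1)/(a+b−2) = 33/48 ≈ 0.688.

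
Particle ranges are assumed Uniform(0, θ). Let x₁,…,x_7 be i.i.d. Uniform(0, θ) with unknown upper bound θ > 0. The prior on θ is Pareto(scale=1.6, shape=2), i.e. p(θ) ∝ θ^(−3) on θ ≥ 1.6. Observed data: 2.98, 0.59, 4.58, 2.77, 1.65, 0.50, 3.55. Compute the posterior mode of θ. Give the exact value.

θ̂_MAP = 4.58

The Uniform(0, θ) likelihood is θ^(−n) for θ ≥ max(xᵢ), zero otherwise. Here max(xᵢ) = 4.58.
Posterior ∝ θ^(−3) · θ^(−7) = θ^(−10) on θ ≥ max(1.6, 4.58) = 4.58.
This density is strictly decreasing in θ, so the posterior mode lies at the lower boundary of the support.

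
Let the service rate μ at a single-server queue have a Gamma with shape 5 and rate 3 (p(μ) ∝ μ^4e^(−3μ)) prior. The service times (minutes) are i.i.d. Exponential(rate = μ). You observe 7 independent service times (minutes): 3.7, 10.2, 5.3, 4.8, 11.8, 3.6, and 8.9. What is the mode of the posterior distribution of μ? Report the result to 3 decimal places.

μ̂_MAP = 0.214

The Exponential(rate=μ) likelihood is ∝ μ^n e^(−μΣtᵢ). Here n = 7 and Σtᵢ = 3.7 + 10.2 + 5.3 + 4.8 + 11.8 + 3.6 + 8.9 = 48.3.
Posterior ∝ μ^4e^(−3μ) · μ^7e^(−48.3μ) = μ^11e^(−51.3μ), i.e. Gamma(12, 51.3).
Mode = (a−1)/b = 11/51.3 ≈ 0.214.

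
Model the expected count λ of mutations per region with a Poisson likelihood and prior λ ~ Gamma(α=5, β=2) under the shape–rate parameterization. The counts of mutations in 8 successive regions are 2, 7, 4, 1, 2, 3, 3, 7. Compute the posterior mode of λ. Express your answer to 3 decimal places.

Σxᵢ = 2+7+4+1+2+3+3+7 = 29, with n = 8.
Posterior ∝ λ^4e^(−2λ) · λ^29e^(−8λ) = λ^33e^(−10λ), i.e. Gamma(shape=34, rate=10).
The mode of a Gamma(a, b) with a ≥ 1 (shape–rate) is (a−1)/b = 33/10 ≈ 3.300.

λ̂_MAP = 3.300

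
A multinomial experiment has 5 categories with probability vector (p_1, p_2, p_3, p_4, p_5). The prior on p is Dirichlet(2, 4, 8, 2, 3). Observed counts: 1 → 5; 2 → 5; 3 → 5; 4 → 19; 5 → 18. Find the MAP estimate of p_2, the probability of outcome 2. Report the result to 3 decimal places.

The posterior is Dirichlet(αᵢ + nᵢ) = Dirichlet(7, 9, 13, 21, 21).
For a Dirichlet(a₁,…,a_K) with all aᵢ > 1, the mode has j-th component (aⱼ − 1)/(Σaᵢ − K).
Here Σaᵢ = 71 and K = 5, so p_2 = (9 − 1)/(71 − 5) = 8/66 ≈ 0.121.

MAP estimate: 0.121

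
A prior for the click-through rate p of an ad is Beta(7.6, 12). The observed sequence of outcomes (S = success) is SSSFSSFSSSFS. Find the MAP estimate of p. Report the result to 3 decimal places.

p̂_MAP = 0.527

Prior: Beta(7.6, 12).
Data: 9 successes in 12 trials (from the sequence). The binomial likelihood contributes p^9(1−p)^3, so the posterior is Beta(7.6+9, 12+3) = Beta(16.6, 15).
For Beta(a, b) with a, b > 1 the mode is (a−1)/(a+b−2) = 15.6/29.6 ≈ 0.527.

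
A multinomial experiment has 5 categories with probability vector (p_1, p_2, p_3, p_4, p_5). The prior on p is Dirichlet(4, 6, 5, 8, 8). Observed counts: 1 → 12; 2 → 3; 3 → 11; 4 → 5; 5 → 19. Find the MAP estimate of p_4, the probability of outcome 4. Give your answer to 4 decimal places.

The posterior is Dirichlet(αᵢ + nᵢ) = Dirichlet(16, 9, 16, 13, 27).
For a Dirichlet(a₁,…,a_K) with all aᵢ > 1, the mode has j-th component (aⱼ − 1)/(Σaᵢ − K).
Here Σaᵢ = 81 and K = 5, so p_4 = (13 − 1)/(81 − 5) = 12/76 ≈ 0.1579.

MAP estimate: 0.1579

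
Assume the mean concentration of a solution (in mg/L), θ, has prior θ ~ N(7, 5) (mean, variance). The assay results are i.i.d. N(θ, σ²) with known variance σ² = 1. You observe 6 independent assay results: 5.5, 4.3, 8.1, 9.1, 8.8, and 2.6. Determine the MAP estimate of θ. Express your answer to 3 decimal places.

θ̂_MAP = 6.419

n = 6; x̄ = (5.5 + 4.3 + 8.1 + 9.1 + 8.8 + 2.6)/6 = 38.4/6 = 6.4.
For a Normal prior and Normal likelihood with known variance, the posterior is Normal; its mode equals its mean, the precision-weighted average.
Prior precision 1/σ₀² = 1/5 = 0.2; data precision n/σ² = 6/1 = 6.
θ̂ = (0.2·7 + 6·6.4) / (0.2 + 6) = 39.8/6.2 = 199/31 ≈ 6.419.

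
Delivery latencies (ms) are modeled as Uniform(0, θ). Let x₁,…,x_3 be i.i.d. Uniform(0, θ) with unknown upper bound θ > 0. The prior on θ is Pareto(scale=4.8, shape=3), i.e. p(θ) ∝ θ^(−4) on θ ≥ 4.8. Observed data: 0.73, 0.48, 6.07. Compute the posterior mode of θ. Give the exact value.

The Uniform(0, θ) likelihood is θ^(−n) for θ ≥ max(xᵢ), zero otherwise. Here max(xᵢ) = 6.07.
Posterior ∝ θ^(−4) · θ^(−3) = θ^(−7) on θ ≥ max(4.8, 6.07) = 6.07.
This density is strictly decreasing in θ, so the posterior mode lies at the lower boundary of the support.

θ̂_MAP = 6.07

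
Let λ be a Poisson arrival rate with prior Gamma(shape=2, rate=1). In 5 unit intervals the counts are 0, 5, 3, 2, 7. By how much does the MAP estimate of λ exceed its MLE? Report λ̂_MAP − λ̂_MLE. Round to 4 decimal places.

Σxᵢ = 17. Posterior is Gamma(19, 6); MAP = (19−1)/6 = 18/6 ≈ 3.00000.
MLE = x̄ = 17/5 ≈ 3.40000.
Difference = 18/6 − 17/5 = -2/5 ≈ -0.4000.

MAP − MLE = -0.4000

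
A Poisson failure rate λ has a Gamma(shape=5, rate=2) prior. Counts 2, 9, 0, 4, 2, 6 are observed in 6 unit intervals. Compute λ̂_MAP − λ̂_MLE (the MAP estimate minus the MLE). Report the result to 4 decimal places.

MAP − MLE = -0.4583

Σxᵢ = 23. Posterior is Gamma(28, 8); MAP = (28−1)/8 = 27/8 ≈ 3.37500.
MLE = x̄ = 23/6 ≈ 3.83333.
Difference = 27/8 − 23/6 = -11/24 ≈ -0.4583.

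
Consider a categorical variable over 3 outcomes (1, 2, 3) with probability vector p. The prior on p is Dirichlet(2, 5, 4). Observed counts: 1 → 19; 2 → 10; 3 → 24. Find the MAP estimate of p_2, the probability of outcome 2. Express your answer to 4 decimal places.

The posterior is Dirichlet(αᵢ + nᵢ) = Dirichlet(21, 15, 28).
For a Dirichlet(a₁,…,a_K) with all aᵢ > 1, the mode has j-th component (aⱼ − 1)/(Σaᵢ − K).
Here Σaᵢ = 64 and K = 3, so p_2 = (15 − 1)/(64 − 3) = 14/61 ≈ 0.2295.

MAP estimate: 0.2295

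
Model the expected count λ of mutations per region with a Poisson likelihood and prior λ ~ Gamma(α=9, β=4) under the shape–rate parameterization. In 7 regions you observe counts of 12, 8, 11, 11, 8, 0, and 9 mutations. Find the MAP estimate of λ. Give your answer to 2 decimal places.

Σxᵢ = 12+8+11+11+8+0+9 = 59, with n = 7.
Posterior ∝ λ^8e^(−4λ) · λ^59e^(−7λ) = λ^67e^(−11λ), i.e. Gamma(shape=68, rate=11).
The mode of a Gamma(a, b) with a ≥ 1 (shape–rate) is (a−1)/b = 67/11 ≈ 6.09.

λ̂_MAP = 6.09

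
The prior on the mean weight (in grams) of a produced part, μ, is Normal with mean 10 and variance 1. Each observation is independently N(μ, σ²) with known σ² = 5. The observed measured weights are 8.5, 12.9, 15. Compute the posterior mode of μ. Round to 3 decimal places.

n = 3; x̄ = (8.5 + 12.9 + 15)/3 = 36.4/3 = 182/15 ≈ 12.1333.
For a Normal prior and Normal likelihood with known variance, the posterior is Normal; its mode equals its mean, the precision-weighted average.
Prior precision 1/σ₀² = 1/1 = 1; data precision n/σ² = 3/5 = 0.6.
μ̂ = (1·10 + 0.6·(182/15)) / (1 + 0.6) = 17.28/1.6 = 10.800.

μ̂_MAP = 10.800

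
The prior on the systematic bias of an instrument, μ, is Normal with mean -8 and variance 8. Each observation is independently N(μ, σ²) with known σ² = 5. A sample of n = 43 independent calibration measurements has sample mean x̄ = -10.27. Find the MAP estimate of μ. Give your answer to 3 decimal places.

n = 43, x̄ = -10.27.
For a Normal prior and Normal likelihood with known variance, the posterior is Normal; its mode equals its mean, the precision-weighted average.
Prior precision 1/σ₀² = 1/8 = 0.125; data precision n/σ² = 43/5 = 8.6.
μ̂ = (0.125·(-8) + 8.6·(-10.27)) / (0.125 + 8.6) = (-89.322)/8.725 = -89322/8725 ≈ -10.237.

μ̂_MAP = -10.237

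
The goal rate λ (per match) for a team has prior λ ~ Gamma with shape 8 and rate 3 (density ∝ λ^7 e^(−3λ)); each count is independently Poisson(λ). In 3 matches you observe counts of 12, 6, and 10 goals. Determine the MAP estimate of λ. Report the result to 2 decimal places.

Σxᵢ = 12+6+10 = 28, with n = 3.
Posterior ∝ λ^7e^(−3λ) · λ^28e^(−3λ) = λ^35e^(−6λ), i.e. Gamma(shape=36, rate=6).
The mode of a Gamma(a, b) with a ≥ 1 (shape–rate) is (a−1)/b = 35/6 ≈ 5.83.

λ̂_MAP = 5.83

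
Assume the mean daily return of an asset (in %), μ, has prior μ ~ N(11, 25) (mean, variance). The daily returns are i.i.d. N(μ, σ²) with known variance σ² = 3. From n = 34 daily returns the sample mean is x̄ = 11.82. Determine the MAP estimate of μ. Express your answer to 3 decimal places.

μ̂_MAP = 11.817

n = 34, x̄ = 11.82.
For a Normal prior and Normal likelihood with known variance, the posterior is Normal; its mode equals its mean, the precision-weighted average.
Prior precision 1/σ₀² = 1/25 = 0.04; data precision n/σ² = 34/3.
μ̂ = (0.04·11 + (34/3)·11.82) / (0.04 + 34/3) = 134.4/(853/75) = 10080/853 ≈ 11.817.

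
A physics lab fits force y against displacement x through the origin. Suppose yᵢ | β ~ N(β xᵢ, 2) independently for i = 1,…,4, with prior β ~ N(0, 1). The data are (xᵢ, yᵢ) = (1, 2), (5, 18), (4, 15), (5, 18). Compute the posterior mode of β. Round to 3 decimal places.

β̂_MAP = 3.507

log p(β | y) = −Σ(yᵢ − βxᵢ)²/(2·2) − β²/(2·1) + const.
Setting the derivative to zero: Σxᵢ(yᵢ − βxᵢ)/2 − β/1 = 0, so β = Σxᵢyᵢ / (Σxᵢ² + σ²/τ²).
Σxᵢyᵢ = 1·2 + 5·18 + 4·15 + 5·18 = 242; Σxᵢ² = 67; σ²/τ² = 2.
β̂_MAP = 242 / (67 + 2) = 242/69 ≈ 3.507.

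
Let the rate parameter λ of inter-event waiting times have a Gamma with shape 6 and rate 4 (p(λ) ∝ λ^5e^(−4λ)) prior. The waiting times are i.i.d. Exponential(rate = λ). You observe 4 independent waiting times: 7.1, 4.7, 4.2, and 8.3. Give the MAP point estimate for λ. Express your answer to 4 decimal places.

λ̂_MAP = 0.3180

The Exponential(rate=λ) likelihood is ∝ λ^n e^(−λΣtᵢ). Here n = 4 and Σtᵢ = 7.1 + 4.7 + 4.2 + 8.3 = 24.3.
Posterior ∝ λ^5e^(−4λ) · λ^4e^(−24.3λ) = λ^9e^(−28.3λ), i.e. Gamma(10, 28.3).
Mode = (a−1)/b = 9/28.3 ≈ 0.3180.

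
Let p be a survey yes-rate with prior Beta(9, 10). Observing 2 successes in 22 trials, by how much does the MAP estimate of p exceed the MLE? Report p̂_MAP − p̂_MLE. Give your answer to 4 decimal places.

MAP − MLE = 0.1655

Posterior is Beta(11, 30); MAP = (11−1)/(41−2) = 10/39 ≈ 0.25641.
MLE ignores the prior: p̂_MLE = k/n = 2/22 ≈ 0.09091.
Difference = 10/39 − 2/22 = 71/429 ≈ 0.1655.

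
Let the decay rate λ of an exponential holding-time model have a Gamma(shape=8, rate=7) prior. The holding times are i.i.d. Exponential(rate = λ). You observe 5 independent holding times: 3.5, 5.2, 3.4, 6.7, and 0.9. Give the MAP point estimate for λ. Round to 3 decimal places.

λ̂_MAP = 0.449

The Exponential(rate=λ) likelihood is ∝ λ^n e^(−λΣtᵢ). Here n = 5 and Σtᵢ = 3.5 + 5.2 + 3.4 + 6.7 + 0.9 = 19.7.
Posterior ∝ λ^7e^(−7λ) · λ^5e^(−19.7λ) = λ^12e^(−26.7λ), i.e. Gamma(13, 26.7).
Mode = (a−1)/b = 12/26.7 ≈ 0.449.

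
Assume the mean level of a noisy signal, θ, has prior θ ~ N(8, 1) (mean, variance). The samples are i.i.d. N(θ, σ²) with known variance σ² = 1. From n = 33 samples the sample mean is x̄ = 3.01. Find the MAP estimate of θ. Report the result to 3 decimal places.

n = 33, x̄ = 3.01.
For a Normal prior and Normal likelihood with known variance, the posterior is Normal; its mode equals its mean, the precision-weighted average.
Prior precision 1/σ₀² = 1/1 = 1; data precision n/σ² = 33/1 = 33.
θ̂ = (1·8 + 33·3.01) / (1 + 33) = 107.33/34 = 10733/3400 ≈ 3.157.

θ̂_MAP = 3.157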